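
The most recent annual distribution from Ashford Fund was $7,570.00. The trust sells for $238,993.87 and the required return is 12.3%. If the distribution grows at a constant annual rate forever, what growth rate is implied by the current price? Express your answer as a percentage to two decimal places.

P = D₀(1+g)/(r−g) ⇒ P(r−g) = D₀(1+g) ⇒ g(P+D₀) = P·r − D₀
g = (P·r − D₀)/(P + D₀) = ($238,993.87×0.123 − $7,570.00) / ($238,993.87 + $7,570.00) = 0.088522

8.85%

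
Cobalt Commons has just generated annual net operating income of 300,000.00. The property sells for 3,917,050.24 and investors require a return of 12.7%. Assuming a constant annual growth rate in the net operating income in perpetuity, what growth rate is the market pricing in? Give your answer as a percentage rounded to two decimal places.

P = D₀(1+g)/(r−g) ⇒ P(r−g) = D₀(1+g) ⇒ g(P+D₀) = P·r − D₀
g = (P·r − D₀)/(P + D₀) = (3,917,050.24×0.127 − 300,000.00) / (3,917,050.24 + 300,000.00) = 0.046825

4.68%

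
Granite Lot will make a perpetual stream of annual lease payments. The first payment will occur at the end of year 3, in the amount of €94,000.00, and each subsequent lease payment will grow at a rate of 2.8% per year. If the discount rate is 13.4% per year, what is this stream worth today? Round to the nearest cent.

€689597.82

Value at end of year 2: C₁ / (r − g) = €94,000.00 / (0.134 − 0.028) = €886,792.4528
Discount to today: PV = €886,792.4528 / (1 + 0.134)^2 = €886,792.4528 / 1.285956 = €689,597.82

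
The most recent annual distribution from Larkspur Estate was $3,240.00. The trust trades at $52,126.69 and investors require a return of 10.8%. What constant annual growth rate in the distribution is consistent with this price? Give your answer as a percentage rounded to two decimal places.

4.32%

P = D₀(1+g)/(r−g) ⇒ P(r−g) = D₀(1+g) ⇒ g(P+D₀) = P·r − D₀
g = (P·r − D₀)/(P + D₀) = ($52,126.69×0.108 − $3,240.00) / ($52,126.69 + $3,240.00) = 0.043161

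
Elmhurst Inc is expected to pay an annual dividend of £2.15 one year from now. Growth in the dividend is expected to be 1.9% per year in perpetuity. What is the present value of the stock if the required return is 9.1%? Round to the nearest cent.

£29.86

Growing perpetuity: P = D₁ / (r − g) = £2.1500 / (0.091 − 0.019) = £29.86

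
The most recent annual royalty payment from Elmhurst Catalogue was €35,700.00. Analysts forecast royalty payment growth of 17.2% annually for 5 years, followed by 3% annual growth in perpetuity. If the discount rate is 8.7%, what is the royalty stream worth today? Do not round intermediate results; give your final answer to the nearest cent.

€1164989.52

D_1 = 41840.40000
D_2 = 49036.94880
D_3 = 57471.30399
D_4 = 67356.36828
D_5 = 78941.66362
Terminal value at year 5: TV = D_5×(1+g_2)/(r−g_2) = 81309.91353/0.057 = 1426489.71111
P_0 = D_1/(1+r)^1 + D_2/(1+r)^2 + D_3/(1+r)^3 + D_4/(1+r)^4 + D_5/(1+r)^5 + TV/(1+r)^5
    = 38491.62833 + 41501.55327 + 44746.84493 + 48245.90824 + 52018.58736 + 939984.99959 = 1164989.52172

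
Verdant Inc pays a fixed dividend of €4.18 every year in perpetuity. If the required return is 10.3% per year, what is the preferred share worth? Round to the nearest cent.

Level perpetuity: PV = C / r = €4.18 / 0.103 = €40.58

€40.58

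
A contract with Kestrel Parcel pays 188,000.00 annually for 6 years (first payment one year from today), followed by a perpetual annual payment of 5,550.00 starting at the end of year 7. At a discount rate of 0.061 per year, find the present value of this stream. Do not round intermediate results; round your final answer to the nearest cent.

985337.53

PV of 6-year annuity: 188,000.00 × [1 − (1+0.061)^−6] / 0.061 = 921559.54124
Perpetuity value at year 6: 5,550.00 / 0.061 = 90983.60656
PV of perpetuity: 90983.60656 / (1+0.061)^6 = 63777.99244
Total PV = 921559.54124 + 63777.99244 = 985337.53368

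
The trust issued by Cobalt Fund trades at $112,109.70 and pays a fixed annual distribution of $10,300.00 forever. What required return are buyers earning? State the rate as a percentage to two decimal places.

9.19%

P = C/r ⇒ r = C/P = $10,300.00/$112,109.70 = 0.091874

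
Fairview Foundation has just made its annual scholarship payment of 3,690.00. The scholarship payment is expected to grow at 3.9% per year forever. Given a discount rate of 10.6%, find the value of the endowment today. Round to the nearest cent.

57222.54

D₁ = D₀ × (1 + g) = 3,690.00 × 1.039 = 3,833.9100
Growing perpetuity: P = D₁ / (r − g) = 3,833.9100 / (0.106 − 0.039) = 57,222.54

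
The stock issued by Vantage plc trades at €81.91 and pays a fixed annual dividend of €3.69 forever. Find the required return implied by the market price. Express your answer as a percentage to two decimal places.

P = C/r ⇒ r = C/P = €3.69/€81.91 = 0.045049

4.50%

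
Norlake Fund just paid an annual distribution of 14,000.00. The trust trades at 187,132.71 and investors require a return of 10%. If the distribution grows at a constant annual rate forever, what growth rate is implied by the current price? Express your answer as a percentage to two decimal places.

2.34%

P = D₀(1+g)/(r−g) ⇒ P(r−g) = D₀(1+g) ⇒ g(P+D₀) = P·r − D₀
g = (P·r − D₀)/(P + D₀) = (187,132.71×0.1 − 14,000.00) / (187,132.71 + 14,000.00) = 0.023434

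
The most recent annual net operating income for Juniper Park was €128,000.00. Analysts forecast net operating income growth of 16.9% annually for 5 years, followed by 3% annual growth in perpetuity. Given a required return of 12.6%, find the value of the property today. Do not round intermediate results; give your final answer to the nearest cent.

€2373530.41

D_1 = 149632.00000
D_2 = 174919.80800
D_3 = 204481.25555
D_4 = 239038.58774
D_5 = 279436.10907
Terminal value at year 5: TV = D_5×(1+g_2)/(r−g_2) = 287819.19234/0.096 = 2998116.58688
P_0 = D_1/(1+r)^1 + D_2/(1+r)^2 + D_3/(1+r)^3 + D_4/(1+r)^4 + D_5/(1+r)^5 + TV/(1+r)^5
    = 132888.09947 + 137962.86703 + 143231.43123 + 148701.19281 + 154379.83516 + 1656366.98143 = 2373530.40712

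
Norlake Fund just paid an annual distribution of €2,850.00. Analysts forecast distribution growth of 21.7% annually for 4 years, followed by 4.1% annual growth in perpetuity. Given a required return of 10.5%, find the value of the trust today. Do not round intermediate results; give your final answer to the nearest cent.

D_1 = 3468.45000
D_2 = 4221.10365
D_3 = 5137.08314
D_4 = 6251.83018
Terminal value at year 4: TV = D_4×(1+g_2)/(r−g_2) = 6508.15522/0.064 = 101689.92533
P_0 = D_1/(1+r)^1 + D_2/(1+r)^2 + D_3/(1+r)^3 + D_4/(1+r)^4 + TV/(1+r)^4
    = 3138.86878 + 3457.01656 + 3807.41100 + 4193.32053 + 68206.97932 = 82803.59620

€82803.60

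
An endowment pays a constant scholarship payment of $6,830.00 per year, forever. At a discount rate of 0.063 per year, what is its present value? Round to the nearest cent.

$108412.70

Level perpetuity: PV = C / r = $6,830.00 / 0.063 = $108,412.70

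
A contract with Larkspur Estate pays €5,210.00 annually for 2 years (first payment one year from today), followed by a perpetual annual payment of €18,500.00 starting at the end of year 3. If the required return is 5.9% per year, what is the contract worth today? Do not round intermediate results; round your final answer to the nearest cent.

€289159.35

PV of 2-year annuity: €5,210.00 × [1 − (1+0.059)^−2] / 0.059 = 9565.37828
Perpetuity value at year 2: €18,500.00 / 0.059 = 313559.32203
PV of perpetuity: 313559.32203 / (1+0.059)^2 = 279593.96729
Total PV = 9565.37828 + 279593.96729 = 289159.34557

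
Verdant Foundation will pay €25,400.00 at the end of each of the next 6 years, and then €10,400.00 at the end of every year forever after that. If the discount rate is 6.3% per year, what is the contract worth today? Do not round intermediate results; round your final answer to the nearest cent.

€238149.08

PV of 6-year annuity: €25,400.00 × [1 − (1+0.063)^−6] / 0.063 = 123731.38122
Perpetuity value at year 6: €10,400.00 / 0.063 = 165079.36508
PV of perpetuity: 165079.36508 / (1+0.063)^6 = 114417.69718
Total PV = 123731.38122 + 114417.69718 = 238149.07840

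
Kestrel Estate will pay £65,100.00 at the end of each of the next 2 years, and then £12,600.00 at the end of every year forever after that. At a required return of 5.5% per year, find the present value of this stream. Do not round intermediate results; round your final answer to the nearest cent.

£326022.69

PV of 2-year annuity: £65,100.00 × [1 − (1+0.055)^−2] / 0.055 = 120195.41340
Perpetuity value at year 2: £12,600.00 / 0.055 = 229090.90909
PV of perpetuity: 229090.90909 / (1+0.055)^2 = 205827.28069
Total PV = 120195.41340 + 205827.28069 = 326022.69409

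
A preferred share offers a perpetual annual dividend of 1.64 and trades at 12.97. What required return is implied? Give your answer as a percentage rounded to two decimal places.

12.64%

P = C/r ⇒ r = C/P = 1.64/12.97 = 0.126446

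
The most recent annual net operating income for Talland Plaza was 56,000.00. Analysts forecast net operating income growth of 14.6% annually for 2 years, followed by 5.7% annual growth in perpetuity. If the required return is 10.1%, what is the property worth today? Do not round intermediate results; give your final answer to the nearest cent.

D_1 = 64176.00000
D_2 = 73545.69600
Terminal value at year 2: TV = D_2×(1+g_2)/(r−g_2) = 77737.80067/0.044 = 1766768.19709
P_0 = D_1/(1+r)^1 + D_2/(1+r)^2 + TV/(1+r)^2
    = 58288.82834 + 60671.20552 + 1457487.82346 = 1576447.85732

1576447.86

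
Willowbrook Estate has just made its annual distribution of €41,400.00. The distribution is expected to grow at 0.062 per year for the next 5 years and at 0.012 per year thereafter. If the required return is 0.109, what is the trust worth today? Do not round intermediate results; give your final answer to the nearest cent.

D_1 = 43966.80000
D_2 = 46692.74160
D_3 = 49587.69158
D_4 = 52662.12846
D_5 = 55927.18042
Terminal value at year 5: TV = D_5×(1+g_2)/(r−g_2) = 56598.30659/0.097 = 583487.69677
P_0 = D_1/(1+r)^1 + D_2/(1+r)^2 + D_3/(1+r)^3 + D_4/(1+r)^4 + D_5/(1+r)^5 + TV/(1+r)^5
    = 39645.44635 + 37965.25160 + 36356.26438 + 34815.46688 + 33339.96919 + 347835.55481 = 529957.95320

€529957.95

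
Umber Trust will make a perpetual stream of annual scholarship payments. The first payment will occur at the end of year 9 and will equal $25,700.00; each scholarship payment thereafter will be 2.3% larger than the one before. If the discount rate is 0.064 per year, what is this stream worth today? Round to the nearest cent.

Value at end of year 8: C₁ / (r − g) = $25,700.00 / (0.064 − 0.023) = $626,829.2683
Discount to today: PV = $626,829.2683 / (1 + 0.064)^8 = $626,829.2683 / 1.642605 = $381,606.92

$381606.92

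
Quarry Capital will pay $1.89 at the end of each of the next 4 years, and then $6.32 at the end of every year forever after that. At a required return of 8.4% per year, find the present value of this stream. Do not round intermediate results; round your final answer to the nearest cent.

PV of 4-year annuity: $1.89 × [1 − (1+0.084)^−4] / 0.084 = 6.20459
Perpetuity value at year 4: $6.32 / 0.084 = 75.23810
PV of perpetuity: 75.23810 / (1+0.084)^4 = 54.49048
Total PV = 6.20459 + 54.49048 = 60.69507

$60.70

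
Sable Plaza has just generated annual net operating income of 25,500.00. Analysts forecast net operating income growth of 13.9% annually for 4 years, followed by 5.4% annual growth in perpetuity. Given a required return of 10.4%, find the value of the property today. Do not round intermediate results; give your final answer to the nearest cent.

D_1 = 29044.50000
D_2 = 33081.68550
D_3 = 37680.03978
D_4 = 42917.56531
Terminal value at year 4: TV = D_4×(1+g_2)/(r−g_2) = 45235.11384/0.05 = 904702.27683
P_0 = D_1/(1+r)^1 + D_2/(1+r)^2 + D_3/(1+r)^3 + D_4/(1+r)^4 + TV/(1+r)^4
    = 26308.42391 + 27142.47721 + 28002.97241 + 28890.74780 + 609016.96367 = 719361.58500

719361.58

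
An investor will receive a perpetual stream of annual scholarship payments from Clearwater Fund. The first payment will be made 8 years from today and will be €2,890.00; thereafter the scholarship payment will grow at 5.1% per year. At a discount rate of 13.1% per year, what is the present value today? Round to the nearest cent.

Value at end of year 7: C₁ / (r − g) = €2,890.00 / (0.131 − 0.051) = €36,125.0000
Discount to today: PV = €36,125.0000 / (1 + 0.131)^7 = €36,125.0000 / 2.367218 = €15,260.53

€15260.53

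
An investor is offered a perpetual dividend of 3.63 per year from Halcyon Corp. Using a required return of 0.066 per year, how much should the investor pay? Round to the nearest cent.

Level perpetuity: PV = C / r = 3.63 / 0.066 = 55.00

55.00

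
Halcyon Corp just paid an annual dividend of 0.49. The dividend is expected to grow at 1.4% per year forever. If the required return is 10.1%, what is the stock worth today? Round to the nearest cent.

5.71

D₁ = D₀ × (1 + g) = 0.49 × 1.014 = 0.4969
Growing perpetuity: P = D₁ / (r − g) = 0.4969 / (0.101 − 0.014) = 5.71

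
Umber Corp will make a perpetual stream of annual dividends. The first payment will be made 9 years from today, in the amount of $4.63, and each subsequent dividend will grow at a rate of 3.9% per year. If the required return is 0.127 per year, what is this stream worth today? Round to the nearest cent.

Value at end of year 8: C₁ / (r − g) = $4.63 / (0.127 − 0.039) = $52.6136
Discount to today: PV = $52.6136 / (1 + 0.127)^8 = $52.6136 / 2.602504 = $20.22

$20.22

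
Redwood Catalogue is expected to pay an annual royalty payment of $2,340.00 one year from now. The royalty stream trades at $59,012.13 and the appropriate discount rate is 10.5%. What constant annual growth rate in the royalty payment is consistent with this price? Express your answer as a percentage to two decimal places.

P = D₁/(r−g) ⇒ g = r − D₁/P = 0.105 − $2,340.00/$59,012.13 = 0.065347

6.53%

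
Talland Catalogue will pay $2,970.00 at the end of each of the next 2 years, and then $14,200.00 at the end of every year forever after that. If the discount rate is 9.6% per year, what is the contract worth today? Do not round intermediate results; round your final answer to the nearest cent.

$128321.46

PV of 2-year annuity: $2,970.00 × [1 − (1+0.096)^−2] / 0.096 = 5182.34855
Perpetuity value at year 2: $14,200.00 / 0.096 = 147916.66667
PV of perpetuity: 147916.66667 / (1+0.096)^2 = 123139.10793
Total PV = 5182.34855 + 123139.10793 = 128321.45648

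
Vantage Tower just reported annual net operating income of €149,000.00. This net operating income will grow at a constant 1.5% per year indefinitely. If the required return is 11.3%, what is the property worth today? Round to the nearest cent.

D₁ = D₀ × (1 + g) = €149,000.00 × 1.015 = €151,235.0000
Growing perpetuity: P = D₁ / (r − g) = €151,235.0000 / (0.113 − 0.015) = €1,543,214.29

€1543214.29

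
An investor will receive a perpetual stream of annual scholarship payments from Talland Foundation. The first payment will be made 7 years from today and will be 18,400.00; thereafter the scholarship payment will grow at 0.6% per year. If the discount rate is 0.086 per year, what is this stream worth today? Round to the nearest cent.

Value at end of year 6: C₁ / (r − g) = 18,400.00 / (0.086 − 0.006) = 230,000.0000
Discount to today: PV = 230,000.0000 / (1 + 0.086)^6 = 230,000.0000 / 1.640510 = 140,200.28

140200.28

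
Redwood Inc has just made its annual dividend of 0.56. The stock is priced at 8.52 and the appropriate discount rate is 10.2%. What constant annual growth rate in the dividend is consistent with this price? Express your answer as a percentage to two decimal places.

P = D₀(1+g)/(r−g) ⇒ P(r−g) = D₀(1+g) ⇒ g(P+D₀) = P·r − D₀
g = (P·r − D₀)/(P + D₀) = (8.52×0.102 − 0.56) / (8.52 + 0.56) = 0.034035

3.40%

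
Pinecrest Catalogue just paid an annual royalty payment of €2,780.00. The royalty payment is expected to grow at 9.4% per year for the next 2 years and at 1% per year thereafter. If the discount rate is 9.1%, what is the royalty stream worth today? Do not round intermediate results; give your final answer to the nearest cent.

€40438.05

D_1 = 3041.32000
D_2 = 3327.20408
Terminal value at year 2: TV = D_2×(1+g_2)/(r−g_2) = 3360.47612/0.081 = 41487.35952
P_0 = D_1/(1+r)^1 + D_2/(1+r)^2 + TV/(1+r)^2
    = 2787.64436 + 2795.30975 + 34855.09684 = 40438.05094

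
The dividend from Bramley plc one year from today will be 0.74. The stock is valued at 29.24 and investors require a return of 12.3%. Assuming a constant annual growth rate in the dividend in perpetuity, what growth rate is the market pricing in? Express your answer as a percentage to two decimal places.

P = D₁/(r−g) ⇒ g = r − D₁/P = 0.123 − 0.74/29.24 = 0.097692

9.77%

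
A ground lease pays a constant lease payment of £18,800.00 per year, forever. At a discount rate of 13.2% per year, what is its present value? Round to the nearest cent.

£142424.24

Level perpetuity: PV = C / r = £18,800.00 / 0.132 = £142,424.24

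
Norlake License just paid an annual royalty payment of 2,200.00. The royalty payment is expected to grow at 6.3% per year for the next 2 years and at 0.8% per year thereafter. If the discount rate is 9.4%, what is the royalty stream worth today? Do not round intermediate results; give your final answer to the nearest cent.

D_1 = 2338.60000
D_2 = 2485.93180
Terminal value at year 2: TV = D_2×(1+g_2)/(r−g_2) = 2505.81925/0.086 = 29137.43319
P_0 = D_1/(1+r)^1 + D_2/(1+r)^2 + TV/(1+r)^2
    = 2137.65996 + 2077.08642 + 24345.38499 = 28560.13137

28560.13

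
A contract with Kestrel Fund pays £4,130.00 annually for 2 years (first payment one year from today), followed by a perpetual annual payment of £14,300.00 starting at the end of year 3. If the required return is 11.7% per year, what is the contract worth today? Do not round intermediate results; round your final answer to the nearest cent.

PV of 2-year annuity: £4,130.00 × [1 − (1+0.117)^−2] / 0.117 = 7007.52351
Perpetuity value at year 2: £14,300.00 / 0.117 = 122222.22222
PV of perpetuity: 122222.22222 / (1+0.117)^2 = 97958.88416
Total PV = 7007.52351 + 97958.88416 = 104966.40767

£104966.41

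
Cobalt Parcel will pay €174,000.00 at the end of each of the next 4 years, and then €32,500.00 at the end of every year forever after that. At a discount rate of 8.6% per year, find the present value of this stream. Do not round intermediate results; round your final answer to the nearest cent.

PV of 4-year annuity: €174,000.00 × [1 − (1+0.086)^−4] / 0.086 = 568696.29756
Perpetuity value at year 4: €32,500.00 / 0.086 = 377906.97674
PV of perpetuity: 377906.97674 / (1+0.086)^4 = 271684.96714
Total PV = 568696.29756 + 271684.96714 = 840381.26470

€840381.26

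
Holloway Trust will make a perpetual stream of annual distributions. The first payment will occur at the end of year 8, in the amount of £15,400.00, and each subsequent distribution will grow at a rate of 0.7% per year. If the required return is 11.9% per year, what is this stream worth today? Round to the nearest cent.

Value at end of year 7: C₁ / (r − g) = £15,400.00 / (0.119 − 0.007) = £137,500.0000
Discount to today: PV = £137,500.0000 / (1 + 0.119)^7 = £137,500.0000 / 2.196902 = £62,588.15

£62588.15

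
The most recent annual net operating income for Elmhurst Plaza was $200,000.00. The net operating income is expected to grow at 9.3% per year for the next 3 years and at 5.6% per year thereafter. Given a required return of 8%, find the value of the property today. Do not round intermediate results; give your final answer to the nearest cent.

$9736178.93

D_1 = 218600.00000
D_2 = 238929.80000
D_3 = 261150.27140
Terminal value at year 3: TV = D_3×(1+g_2)/(r−g_2) = 275774.68660/0.024 = 11490611.94160
P_0 = D_1/(1+r)^1 + D_2/(1+r)^2 + D_3/(1+r)^3 + TV/(1+r)^3
    = 202407.40741 + 204843.79287 + 207309.50519 + 9121618.22829 = 9736178.93376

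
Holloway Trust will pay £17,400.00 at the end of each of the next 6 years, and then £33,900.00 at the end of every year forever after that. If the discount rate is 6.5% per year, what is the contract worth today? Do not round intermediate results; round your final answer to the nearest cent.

£441661.74

PV of 6-year annuity: £17,400.00 × [1 − (1+0.065)^−6] / 0.065 = 84233.63589
Perpetuity value at year 6: £33,900.00 / 0.065 = 521538.46154
PV of perpetuity: 521538.46154 / (1+0.065)^6 = 357428.10196
Total PV = 84233.63589 + 357428.10196 = 441661.73785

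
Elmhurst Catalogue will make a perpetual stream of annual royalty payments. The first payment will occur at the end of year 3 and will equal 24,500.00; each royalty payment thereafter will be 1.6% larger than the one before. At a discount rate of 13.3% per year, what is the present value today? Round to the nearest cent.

Value at end of year 2: C₁ / (r − g) = 24,500.00 / (0.133 − 0.016) = 209,401.7094
Discount to today: PV = 209,401.7094 / (1 + 0.133)^2 = 209,401.7094 / 1.283689 = 163,124.95

163124.95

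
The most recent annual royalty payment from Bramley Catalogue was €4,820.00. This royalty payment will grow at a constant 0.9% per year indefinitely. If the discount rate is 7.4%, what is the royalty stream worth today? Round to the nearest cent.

D₁ = D₀ × (1 + g) = €4,820.00 × 1.009 = €4,863.3800
Growing perpetuity: P = D₁ / (r − g) = €4,863.3800 / (0.074 − 0.009) = €74,821.23

€74821.23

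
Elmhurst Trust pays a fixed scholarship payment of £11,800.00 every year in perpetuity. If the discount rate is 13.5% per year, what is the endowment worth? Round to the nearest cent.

£87407.41

Level perpetuity: PV = C / r = £11,800.00 / 0.135 = £87,407.41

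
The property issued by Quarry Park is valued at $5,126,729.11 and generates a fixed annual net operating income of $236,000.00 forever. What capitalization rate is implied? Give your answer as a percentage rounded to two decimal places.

P = C/r ⇒ r = C/P = $236,000.00/$5,126,729.11 = 0.046033

4.60%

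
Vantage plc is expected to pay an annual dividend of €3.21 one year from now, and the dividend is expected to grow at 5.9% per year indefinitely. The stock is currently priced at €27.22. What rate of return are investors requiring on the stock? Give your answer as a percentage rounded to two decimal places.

17.69%

P = D₁/(r − g) ⇒ r = D₁/P + g = €3.2100/€27.22 + 0.059 = 0.117928 + 0.059 = 0.176928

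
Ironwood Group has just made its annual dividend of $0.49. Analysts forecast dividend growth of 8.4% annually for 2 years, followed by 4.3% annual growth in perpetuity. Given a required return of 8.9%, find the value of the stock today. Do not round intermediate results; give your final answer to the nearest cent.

D_1 = 0.53116
D_2 = 0.57578
Terminal value at year 2: TV = D_2×(1+g_2)/(r−g_2) = 0.60054/0.046 = 13.05513
P_0 = D_1/(1+r)^1 + D_2/(1+r)^2 + TV/(1+r)^2
    = 0.48775 + 0.48551 + 11.00843 = 11.98169

$11.98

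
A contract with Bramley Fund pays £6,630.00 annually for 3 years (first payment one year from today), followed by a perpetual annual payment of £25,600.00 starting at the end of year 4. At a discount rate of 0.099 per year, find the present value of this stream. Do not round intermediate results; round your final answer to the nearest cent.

£211327.10

PV of 3-year annuity: £6,630.00 × [1 − (1+0.099)^−3] / 0.099 = 16516.89894
Perpetuity value at year 3: £25,600.00 / 0.099 = 258585.85859
PV of perpetuity: 258585.85859 / (1+0.099)^3 = 194810.20055
Total PV = 16516.89894 + 194810.20055 = 211327.09949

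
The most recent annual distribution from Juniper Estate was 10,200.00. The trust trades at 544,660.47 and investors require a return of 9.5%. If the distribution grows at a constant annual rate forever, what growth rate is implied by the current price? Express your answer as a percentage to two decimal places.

P = D₀(1+g)/(r−g) ⇒ P(r−g) = D₀(1+g) ⇒ g(P+D₀) = P·r − D₀
g = (P·r − D₀)/(P + D₀) = (544,660.47×0.095 − 10,200.00) / (544,660.47 + 10,200.00) = 0.074871

7.49%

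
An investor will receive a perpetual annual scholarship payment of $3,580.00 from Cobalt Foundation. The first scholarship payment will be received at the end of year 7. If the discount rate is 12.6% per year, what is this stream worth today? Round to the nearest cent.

$13940.62

Value at end of year 6: C / r = $3,580.00 / 0.126 = $28,412.6984
Discount to today: PV = $28,412.6984 / (1 + 0.126)^6 = $28,412.6984 / 2.038123 = $13,940.62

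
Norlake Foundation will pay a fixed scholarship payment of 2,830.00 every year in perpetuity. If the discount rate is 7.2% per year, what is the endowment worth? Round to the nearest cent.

Level perpetuity: PV = C / r = 2,830.00 / 0.072 = 39,305.56

39305.56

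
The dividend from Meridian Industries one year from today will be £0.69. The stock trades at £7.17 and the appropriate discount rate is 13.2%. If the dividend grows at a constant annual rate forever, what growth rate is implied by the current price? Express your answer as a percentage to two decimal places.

3.58%

P = D₁/(r−g) ⇒ g = r − D₁/P = 0.132 − £0.69/£7.17 = 0.035766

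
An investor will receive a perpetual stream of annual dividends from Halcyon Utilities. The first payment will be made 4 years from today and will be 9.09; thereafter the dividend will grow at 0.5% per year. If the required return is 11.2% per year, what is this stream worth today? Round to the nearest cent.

61.78

Value at end of year 3: C₁ / (r − g) = 9.09 / (0.112 − 0.005) = 84.9533
Discount to today: PV = 84.9533 / (1 + 0.112)^3 = 84.9533 / 1.375037 = 61.78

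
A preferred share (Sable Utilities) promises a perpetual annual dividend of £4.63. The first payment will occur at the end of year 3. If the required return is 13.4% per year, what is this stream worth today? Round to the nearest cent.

£26.87

Value at end of year 2: C / r = £4.63 / 0.134 = £34.5522
Discount to today: PV = £34.5522 / (1 + 0.134)^2 = £34.5522 / 1.285956 = £26.87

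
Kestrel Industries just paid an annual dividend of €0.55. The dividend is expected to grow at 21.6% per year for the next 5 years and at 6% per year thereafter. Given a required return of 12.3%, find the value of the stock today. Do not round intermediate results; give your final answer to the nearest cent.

€17.29

D_1 = 0.66880
D_2 = 0.81326
D_3 = 0.98893
D_4 = 1.20253
D_5 = 1.46228
Terminal value at year 5: TV = D_5×(1+g_2)/(r−g_2) = 1.55002/0.063 = 24.60344
P_0 = D_1/(1+r)^1 + D_2/(1+r)^2 + D_3/(1+r)^3 + D_4/(1+r)^4 + D_5/(1+r)^5 + TV/(1+r)^5
    = 0.59555 + 0.64487 + 0.69827 + 0.75610 + 0.81871 + 13.77517 = 17.28867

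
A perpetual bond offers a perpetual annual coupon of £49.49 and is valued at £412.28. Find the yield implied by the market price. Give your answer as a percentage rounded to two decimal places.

12.00%

P = C/r ⇒ r = C/P = £49.49/£412.28 = 0.120040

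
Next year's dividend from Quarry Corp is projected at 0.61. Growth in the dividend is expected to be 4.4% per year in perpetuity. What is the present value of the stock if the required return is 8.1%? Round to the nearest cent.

Growing perpetuity: P = D₁ / (r − g) = 0.6100 / (0.081 − 0.044) = 16.49

16.49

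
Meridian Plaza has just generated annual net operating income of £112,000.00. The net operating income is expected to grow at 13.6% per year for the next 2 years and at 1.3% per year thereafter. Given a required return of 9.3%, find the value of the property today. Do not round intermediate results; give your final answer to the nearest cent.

D_1 = 127232.00000
D_2 = 144535.55200
Terminal value at year 2: TV = D_2×(1+g_2)/(r−g_2) = 146414.51418/0.08 = 1830181.42720
P_0 = D_1/(1+r)^1 + D_2/(1+r)^2 + TV/(1+r)^2
    = 116406.22141 + 120985.78913 + 1531982.55488 = 1769374.56542

£1769374.57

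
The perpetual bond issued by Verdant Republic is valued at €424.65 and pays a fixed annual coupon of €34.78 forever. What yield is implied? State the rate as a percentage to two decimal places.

P = C/r ⇒ r = C/P = €34.78/€424.65 = 0.081903

8.19%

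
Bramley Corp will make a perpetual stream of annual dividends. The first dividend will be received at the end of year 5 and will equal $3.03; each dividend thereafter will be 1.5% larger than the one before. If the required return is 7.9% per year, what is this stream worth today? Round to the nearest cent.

$34.93

Value at end of year 4: C₁ / (r − g) = $3.03 / (0.079 − 0.015) = $47.3438
Discount to today: PV = $47.3438 / (1 + 0.079)^4 = $47.3438 / 1.355457 = $34.93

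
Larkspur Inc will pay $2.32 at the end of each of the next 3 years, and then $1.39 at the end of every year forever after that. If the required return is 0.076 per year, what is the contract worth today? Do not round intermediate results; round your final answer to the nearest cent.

$20.70

PV of 3-year annuity: $2.32 × [1 − (1+0.076)^−3] / 0.076 = 6.02228
Perpetuity value at year 3: $1.39 / 0.076 = 18.28947
PV of perpetuity: 18.28947 / (1+0.076)^3 = 14.68130
Total PV = 6.02228 + 14.68130 = 20.70358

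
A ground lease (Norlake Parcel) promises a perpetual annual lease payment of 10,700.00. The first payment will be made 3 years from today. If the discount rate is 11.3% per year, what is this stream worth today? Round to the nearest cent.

76439.00

Value at end of year 2: C / r = 10,700.00 / 0.113 = 94,690.2655
Discount to today: PV = 94,690.2655 / (1 + 0.113)^2 = 94,690.2655 / 1.238769 = 76,439.00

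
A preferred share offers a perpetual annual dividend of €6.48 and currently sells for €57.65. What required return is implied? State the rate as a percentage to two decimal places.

P = C/r ⇒ r = C/P = €6.48/€57.65 = 0.112402

11.24%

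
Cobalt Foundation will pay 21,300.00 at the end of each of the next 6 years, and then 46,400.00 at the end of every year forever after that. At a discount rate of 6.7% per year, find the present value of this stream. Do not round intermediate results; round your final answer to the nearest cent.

571781.04

PV of 6-year annuity: 21,300.00 × [1 − (1+0.067)^−6] / 0.067 = 102474.44416
Perpetuity value at year 6: 46,400.00 / 0.067 = 692537.31343
PV of perpetuity: 692537.31343 / (1+0.067)^6 = 469306.59939
Total PV = 102474.44416 + 469306.59939 = 571781.04355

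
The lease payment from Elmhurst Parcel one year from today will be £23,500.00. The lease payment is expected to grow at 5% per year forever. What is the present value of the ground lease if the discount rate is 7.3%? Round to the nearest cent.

Growing perpetuity: P = D₁ / (r − g) = £23,500.0000 / (0.073 − 0.05) = £1,021,739.13

£1021739.13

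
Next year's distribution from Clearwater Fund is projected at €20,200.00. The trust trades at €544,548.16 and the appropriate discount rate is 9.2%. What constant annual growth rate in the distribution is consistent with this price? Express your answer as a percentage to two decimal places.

P = D₁/(r−g) ⇒ g = r − D₁/P = 0.092 − €20,200.00/€544,548.16 = 0.054905

5.49%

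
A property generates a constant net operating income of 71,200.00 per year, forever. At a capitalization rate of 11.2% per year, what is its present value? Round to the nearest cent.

Level perpetuity: PV = C / r = 71,200.00 / 0.112 = 635,714.29

635714.29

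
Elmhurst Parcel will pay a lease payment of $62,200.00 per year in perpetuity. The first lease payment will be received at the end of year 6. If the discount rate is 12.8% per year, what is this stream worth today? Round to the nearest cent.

Value at end of year 5: C / r = $62,200.00 / 0.128 = $485,937.5000
Discount to today: PV = $485,937.5000 / (1 + 0.128)^5 = $485,937.5000 / 1.826188 = $266,093.90

$266093.90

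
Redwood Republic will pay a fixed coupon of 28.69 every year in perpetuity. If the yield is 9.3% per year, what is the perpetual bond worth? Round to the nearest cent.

Level perpetuity: PV = C / r = 28.69 / 0.093 = 308.49

308.49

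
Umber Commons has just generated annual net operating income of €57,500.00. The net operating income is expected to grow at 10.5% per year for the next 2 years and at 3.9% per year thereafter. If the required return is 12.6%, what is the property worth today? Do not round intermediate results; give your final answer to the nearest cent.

D_1 = 63537.50000
D_2 = 70208.93750
Terminal value at year 2: TV = D_2×(1+g_2)/(r−g_2) = 72947.08606/0.087 = 838472.25359
P_0 = D_1/(1+r)^1 + D_2/(1+r)^2 + TV/(1+r)^2
    = 56427.61989 + 55375.23977 + 661320.39221 = 773123.25187

€773123.25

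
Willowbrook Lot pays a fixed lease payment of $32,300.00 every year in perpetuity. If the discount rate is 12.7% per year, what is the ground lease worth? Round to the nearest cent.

$254330.71

Level perpetuity: PV = C / r = $32,300.00 / 0.127 = $254,330.71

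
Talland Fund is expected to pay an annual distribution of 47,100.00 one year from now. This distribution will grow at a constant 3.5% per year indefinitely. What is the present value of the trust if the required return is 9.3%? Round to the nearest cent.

Growing perpetuity: P = D₁ / (r − g) = 47,100.0000 / (0.093 − 0.035) = 812,068.97

812068.97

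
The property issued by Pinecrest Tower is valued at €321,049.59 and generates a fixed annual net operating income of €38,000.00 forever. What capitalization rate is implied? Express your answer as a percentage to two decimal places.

11.84%

P = C/r ⇒ r = C/P = €38,000.00/€321,049.59 = 0.118362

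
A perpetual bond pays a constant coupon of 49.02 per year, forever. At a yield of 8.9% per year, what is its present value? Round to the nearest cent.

Level perpetuity: PV = C / r = 49.02 / 0.089 = 550.79

550.79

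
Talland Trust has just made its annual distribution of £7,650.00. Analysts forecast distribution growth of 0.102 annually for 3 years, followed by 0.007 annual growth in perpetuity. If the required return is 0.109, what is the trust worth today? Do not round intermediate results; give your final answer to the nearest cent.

D_1 = 8430.30000
D_2 = 9290.19060
D_3 = 10237.79004
Terminal value at year 3: TV = D_3×(1+g_2)/(r−g_2) = 10309.45457/0.102 = 101073.08403
P_0 = D_1/(1+r)^1 + D_2/(1+r)^2 + D_3/(1+r)^3 + TV/(1+r)^3
    = 7601.71326 + 7553.73130 + 7506.05220 + 74103.86827 = 96765.36502

£96765.37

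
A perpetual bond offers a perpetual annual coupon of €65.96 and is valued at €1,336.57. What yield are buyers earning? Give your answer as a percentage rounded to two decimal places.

P = C/r ⇒ r = C/P = €65.96/€1,336.57 = 0.049350

4.94%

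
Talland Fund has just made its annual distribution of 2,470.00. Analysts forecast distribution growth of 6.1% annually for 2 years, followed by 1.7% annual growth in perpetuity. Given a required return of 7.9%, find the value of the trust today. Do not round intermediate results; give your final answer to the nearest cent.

D_1 = 2620.67000
D_2 = 2780.53087
Terminal value at year 2: TV = D_2×(1+g_2)/(r−g_2) = 2827.79989/0.062 = 45609.67572
P_0 = D_1/(1+r)^1 + D_2/(1+r)^2 + TV/(1+r)^2
    = 2428.79518 + 2388.27774 + 39175.45914 = 43992.53206

43992.53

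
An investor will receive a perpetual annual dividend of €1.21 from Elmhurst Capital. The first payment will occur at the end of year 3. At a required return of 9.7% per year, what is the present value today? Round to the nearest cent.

Value at end of year 2: C / r = €1.21 / 0.097 = €12.4742
Discount to today: PV = €12.4742 / (1 + 0.097)^2 = €12.4742 / 1.203409 = €10.37

€10.37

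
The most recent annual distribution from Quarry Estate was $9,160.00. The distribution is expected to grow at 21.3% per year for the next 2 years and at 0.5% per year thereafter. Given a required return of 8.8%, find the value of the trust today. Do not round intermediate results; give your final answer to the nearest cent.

D_1 = 11111.08000
D_2 = 13477.74004
Terminal value at year 2: TV = D_2×(1+g_2)/(r−g_2) = 13545.12874/0.083 = 163194.32217
P_0 = D_1/(1+r)^1 + D_2/(1+r)^2 + TV/(1+r)^2
    = 10212.38971 + 11385.68816 + 137862.85056 = 159460.92842

$159460.93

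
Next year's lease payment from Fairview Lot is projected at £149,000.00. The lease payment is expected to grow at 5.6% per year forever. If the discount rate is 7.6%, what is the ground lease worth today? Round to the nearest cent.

Growing perpetuity: P = D₁ / (r − g) = £149,000.0000 / (0.076 − 0.056) = £7,450,000.00

£7450000.00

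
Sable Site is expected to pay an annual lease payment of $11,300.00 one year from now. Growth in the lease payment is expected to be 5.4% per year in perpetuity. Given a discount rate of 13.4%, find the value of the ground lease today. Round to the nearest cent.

$141250.00

Growing perpetuity: P = D₁ / (r − g) = $11,300.0000 / (0.134 − 0.054) = $141,250.00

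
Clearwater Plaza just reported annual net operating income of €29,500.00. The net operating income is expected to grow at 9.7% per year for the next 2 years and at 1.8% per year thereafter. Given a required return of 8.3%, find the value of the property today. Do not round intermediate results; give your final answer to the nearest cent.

D_1 = 32361.50000
D_2 = 35500.56550
Terminal value at year 2: TV = D_2×(1+g_2)/(r−g_2) = 36139.57568/0.065 = 555993.47198
P_0 = D_1/(1+r)^1 + D_2/(1+r)^2 + TV/(1+r)^2
    = 29881.34811 + 30267.62592 + 474037.58752 = 534186.56155

€534186.56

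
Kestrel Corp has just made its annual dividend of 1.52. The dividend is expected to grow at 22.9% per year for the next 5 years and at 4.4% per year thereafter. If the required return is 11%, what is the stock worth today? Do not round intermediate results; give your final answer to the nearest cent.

50.43

D_1 = 1.86808
D_2 = 2.29587
D_3 = 2.82162
D_4 = 3.46778
D_5 = 4.26190
Terminal value at year 5: TV = D_5×(1+g_2)/(r−g_2) = 4.44942/0.066 = 67.41547
P_0 = D_1/(1+r)^1 + D_2/(1+r)^2 + D_3/(1+r)^3 + D_4/(1+r)^4 + D_5/(1+r)^5 + TV/(1+r)^5
    = 1.68295 + 1.86338 + 2.06315 + 2.28433 + 2.52923 + 40.00780 = 50.43084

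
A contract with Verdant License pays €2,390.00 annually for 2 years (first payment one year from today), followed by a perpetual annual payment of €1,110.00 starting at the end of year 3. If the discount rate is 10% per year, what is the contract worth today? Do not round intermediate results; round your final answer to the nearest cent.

PV of 2-year annuity: €2,390.00 × [1 − (1+0.1)^−2] / 0.1 = 4147.93388
Perpetuity value at year 2: €1,110.00 / 0.1 = 11100.00000
PV of perpetuity: 11100.00000 / (1+0.1)^2 = 9173.55372
Total PV = 4147.93388 + 9173.55372 = 13321.48760

€13321.49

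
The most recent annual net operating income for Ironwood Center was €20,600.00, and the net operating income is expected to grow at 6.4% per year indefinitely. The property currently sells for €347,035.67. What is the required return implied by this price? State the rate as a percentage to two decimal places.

D₁ = €20,600.00 × 1.064 = €21,918.4000
P = D₁/(r − g) ⇒ r = D₁/P + g = €21,918.4000/€347,035.67 + 0.064 = 0.063159 + 0.064 = 0.127159

12.72%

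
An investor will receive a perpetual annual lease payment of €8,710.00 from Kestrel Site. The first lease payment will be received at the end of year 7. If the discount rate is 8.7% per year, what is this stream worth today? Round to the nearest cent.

€60690.63

Value at end of year 6: C / r = €8,710.00 / 0.087 = €100,114.9425
Discount to today: PV = €100,114.9425 / (1 + 0.087)^6 = €100,114.9425 / 1.649595 = €60,690.63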